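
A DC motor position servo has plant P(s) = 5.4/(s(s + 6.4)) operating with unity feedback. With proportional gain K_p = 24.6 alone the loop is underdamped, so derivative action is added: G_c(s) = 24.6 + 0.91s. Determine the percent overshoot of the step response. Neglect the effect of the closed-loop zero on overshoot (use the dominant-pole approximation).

17%

Forward path: (24.6 + 0.91s)·5.4/(s(s+6.4)). The closed-loop characteristic equation is s² + (6.4 + 5.4·0.91)s + 5.4·24.6 = 0.
That is s² + 11.31s + 132.8 = 0, so ω_n = 11.53 rad/s and ζ = 11.31/(2·11.53) = 0.4908.
%OS = 100·exp(−πζ/√(1−ζ²)) = 17%.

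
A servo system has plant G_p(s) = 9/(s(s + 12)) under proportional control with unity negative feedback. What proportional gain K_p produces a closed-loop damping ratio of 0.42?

K_p = 22.7

Closed-loop characteristic equation: s² + 12s + K_p·9 = 0.
So ω_n = √(9K_p) and 2ζω_n = 12, giving ζ = 12/(2√(9K_p)).
Setting ζ = 0.42: √(9K_p) = 12/(2·0.42) = 14.29, so K_p = 204.1/9 = 22.7.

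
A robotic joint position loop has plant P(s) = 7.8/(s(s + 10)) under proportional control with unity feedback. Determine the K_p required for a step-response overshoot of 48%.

K_p = 61.9

From %OS = 100·exp(−πζ/√(1−ζ²)) = 48%, ζ = −ln(0.48)/√(π²+ln²(0.48)) = 0.2275.
Characteristic equation s² + 10s + 7.8K_p = 0 gives ζ = 10/(2√(7.8K_p)).
Setting ζ = 0.2275: √(7.8K_p) = 10/(2·0.2275) = 21.98, so K_p = 483/7.8 = 61.9.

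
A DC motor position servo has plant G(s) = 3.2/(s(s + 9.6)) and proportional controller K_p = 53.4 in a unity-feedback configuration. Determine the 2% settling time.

T_s ≈ 0.833 s

Closed-loop characteristic equation: s² + 9.6s + 170.9 = 0, so ω_n = 13.07 rad/s and ζ = 9.6/(2·13.07) = 0.3672.
2% settling time T_s ≈ 4/(ζω_n) = 4/4.8 = 0.833 s.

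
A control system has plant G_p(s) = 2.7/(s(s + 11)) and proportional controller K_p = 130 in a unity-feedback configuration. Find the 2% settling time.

The closed-loop denominator s² + 11s + 351 gives ω_n = √351 = 18.73 and ζ = 11/(2ω_n) = 0.2936.
2% settling time T_s ≈ 4/(ζω_n) = 4/5.5 = 0.727 s.

T_s ≈ 0.727 s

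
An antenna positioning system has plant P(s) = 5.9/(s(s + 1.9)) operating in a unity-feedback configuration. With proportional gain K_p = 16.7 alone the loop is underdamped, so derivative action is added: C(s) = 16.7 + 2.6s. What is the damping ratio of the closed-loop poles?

Forward path: (16.7 + 2.6s)·5.9/(s(s+1.9)). The closed-loop characteristic equation is s² + (1.9 + 5.9·2.6)s + 5.9·16.7 = 0.
That is s² + 17.24s + 98.53 = 0, so ω_n = 9.926 rad/s and ζ = 17.24/(2·9.926) = 0.8684.

ζ = 0.868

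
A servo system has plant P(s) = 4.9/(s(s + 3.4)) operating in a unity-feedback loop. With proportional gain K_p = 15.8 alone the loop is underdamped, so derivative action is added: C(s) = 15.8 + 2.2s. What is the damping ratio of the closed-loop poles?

ζ = 0.806

Forward path: (15.8 + 2.2s)·4.9/(s(s+3.4)). The closed-loop characteristic equation is s² + (3.4 + 4.9·2.2)s + 4.9·15.8 = 0.
That is s² + 14.18s + 77.42 = 0, so ω_n = 8.799 rad/s and ζ = 14.18/(2·8.799) = 0.8058.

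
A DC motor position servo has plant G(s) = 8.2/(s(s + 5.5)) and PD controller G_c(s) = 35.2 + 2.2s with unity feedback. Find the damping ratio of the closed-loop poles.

Forward path: (35.2 + 2.2s)·8.2/(s(s+5.5)). The closed-loop characteristic equation is s² + (5.5 + 8.2·2.2)s + 8.2·35.2 = 0.
That is s² + 23.54s + 288.6 = 0, so ω_n = 16.99 rad/s and ζ = 23.54/(2·16.99) = 0.6928.

ζ = 0.693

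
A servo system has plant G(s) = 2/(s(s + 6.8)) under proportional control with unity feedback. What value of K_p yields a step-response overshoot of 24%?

K_p = 33.8

From %OS = 100·exp(−πζ/√(1−ζ²)) = 24%, ζ = −ln(0.24)/√(π²+ln²(0.24)) = 0.4136.
Characteristic equation s² + 6.8s + 2K_p = 0 gives ζ = 6.8/(2√(2K_p)).
Setting ζ = 0.4136: √(2K_p) = 6.8/(2·0.4136) = 8.221, so K_p = 67.58/2 = 33.8.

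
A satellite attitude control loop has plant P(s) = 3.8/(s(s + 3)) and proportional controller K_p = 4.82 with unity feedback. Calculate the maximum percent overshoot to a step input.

The closed-loop denominator s² + 3s + 18.32 gives ω_n = √18.32 = 4.28 and ζ = 3/(2ω_n) = 0.3505.
%OS = 100·exp(−πζ/√(1−ζ²)) = 100·exp(−π·0.3505/√0.8772) = 30.9%.

30.9%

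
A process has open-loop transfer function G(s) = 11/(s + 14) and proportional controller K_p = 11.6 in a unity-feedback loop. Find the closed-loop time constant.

Closed-loop transfer function: T(s) = K_p·G(s)/(1 + K_p·G(s)) = 127.6/(s + 14 + 127.6) = 127.6/(s + 141.6).
Time constant τ = 1/141.6 = 0.00706 s.

τ = 0.00706 s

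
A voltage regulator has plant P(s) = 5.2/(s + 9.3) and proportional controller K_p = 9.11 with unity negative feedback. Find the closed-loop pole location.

Closed-loop transfer function: T(s) = K_p·P(s)/(1 + K_p·P(s)) = 47.37/(s + 9.3 + 47.37) = 47.37/(s + 56.67).
The closed-loop pole is at s = −56.67.

s = -56.67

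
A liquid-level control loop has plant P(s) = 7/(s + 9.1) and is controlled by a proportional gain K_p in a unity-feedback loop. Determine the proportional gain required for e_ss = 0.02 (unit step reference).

For a type-0 loop with proportional control, e_ss = 1/(1 + K_p·P(0)).
P(0) = 0.7692. Require 1/(1 + K_p·0.7692) = 0.02, so 1 + 0.7692·K_p = 50.
K_p = (50 − 1)/0.7692 = 63.7.

K_p = 63.7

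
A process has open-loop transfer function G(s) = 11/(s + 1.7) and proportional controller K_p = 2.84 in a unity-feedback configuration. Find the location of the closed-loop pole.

Closed-loop transfer function: T(s) = K_p·G(s)/(1 + K_p·G(s)) = 31.24/(s + 1.7 + 31.24) = 31.24/(s + 32.94).
The closed-loop pole is at s = −32.94.

s = -32.94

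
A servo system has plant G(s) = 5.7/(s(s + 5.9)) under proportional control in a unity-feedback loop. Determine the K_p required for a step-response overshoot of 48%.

From %OS = 100·exp(−πζ/√(1−ζ²)) = 48%, ζ = −ln(0.48)/√(π²+ln²(0.48)) = 0.2275.
Characteristic equation s² + 5.9s + 5.7K_p = 0 gives ζ = 5.9/(2√(5.7K_p)).
Setting ζ = 0.2275: √(5.7K_p) = 5.9/(2·0.2275) = 12.97, so K_p = 168.1/5.7 = 29.5.

K_p = 29.5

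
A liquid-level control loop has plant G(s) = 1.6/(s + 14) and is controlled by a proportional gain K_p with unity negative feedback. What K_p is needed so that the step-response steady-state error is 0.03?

The loop is type 0, so e_ss(step) = 1/(1 + K_pos) with K_pos = K_p·G(0).
G(0) = 0.1143. Require 1/(1 + K_p·0.1143) = 0.03, so 1 + 0.1143·K_p = 33.33.
K_p = (33.33 − 1)/0.1143 = 283.

K_p = 283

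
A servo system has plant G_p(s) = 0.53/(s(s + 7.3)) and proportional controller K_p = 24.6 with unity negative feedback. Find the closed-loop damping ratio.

ζ = 1.01

With unity feedback the closed-loop characteristic equation is s² + 7.3s + 24.6·0.53 = s² + 7.3s + 13.04 = 0.
Matching s² + 2ζω_n s + ω_n²: ω_n = √13.04 = 3.611 rad/s and 2ζω_n = 7.3, so ζ = 7.3/(2·3.611) = 1.01.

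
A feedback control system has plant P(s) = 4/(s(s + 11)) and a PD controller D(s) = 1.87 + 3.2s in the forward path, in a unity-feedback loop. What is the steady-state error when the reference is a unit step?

The open loop D(s)P(s) has a pole at the origin (type 1), so the static position error constant is infinite and e_ss = 1/(1+∞) = 0.

0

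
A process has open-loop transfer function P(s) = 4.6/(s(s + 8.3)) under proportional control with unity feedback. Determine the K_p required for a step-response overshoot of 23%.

From %OS = 100·exp(−πζ/√(1−ζ²)) = 23%, ζ = −ln(0.23)/√(π²+ln²(0.23)) = 0.4237.
Characteristic equation s² + 8.3s + 4.6K_p = 0 gives ζ = 8.3/(2√(4.6K_p)).
Setting ζ = 0.4237: √(4.6K_p) = 8.3/(2·0.4237) = 9.794, so K_p = 95.92/4.6 = 20.9.

K_p = 20.9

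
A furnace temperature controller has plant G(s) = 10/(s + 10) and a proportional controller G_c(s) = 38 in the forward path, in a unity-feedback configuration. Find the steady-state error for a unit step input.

0.0256

The loop is type 0. Static position error constant K_pos = G_c(0)·G(0) = 38·1 = 38.
Steady-state error to a unit step: e_ss = 1/(1+K_pos) = 1/39 = 0.0256.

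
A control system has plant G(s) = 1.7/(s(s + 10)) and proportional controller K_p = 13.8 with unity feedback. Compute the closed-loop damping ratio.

With unity feedback the closed-loop characteristic equation is s² + 10s + 13.8·1.7 = s² + 10s + 23.46 = 0.
Matching s² + 2ζω_n s + ω_n²: ω_n = √23.46 = 4.844 rad/s and 2ζω_n = 10, so ζ = 10/(2·4.844) = 1.03.

ζ = 1.03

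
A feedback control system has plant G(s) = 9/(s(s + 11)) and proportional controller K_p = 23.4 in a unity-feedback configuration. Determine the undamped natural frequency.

ω_n = 14.5 rad/s

1 + K_p·G(s) = 0 gives s² + 11s + 210.6 = 0.
So ω_n² = 210.6 ⇒ ω_n = 14.51 rad/s, and ζ = 11/(2ω_n) = 0.379.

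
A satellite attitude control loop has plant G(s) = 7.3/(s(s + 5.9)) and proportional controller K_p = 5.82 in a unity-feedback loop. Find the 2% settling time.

From 1 + K_pG(s) = 0: s² + 5.9s + 42.49 = 0 ⇒ ω_n = 6.518, ζ = 0.4526.
2% settling time T_s ≈ 4/(ζω_n) = 4/2.95 = 1.36 s.

T_s ≈ 1.36 s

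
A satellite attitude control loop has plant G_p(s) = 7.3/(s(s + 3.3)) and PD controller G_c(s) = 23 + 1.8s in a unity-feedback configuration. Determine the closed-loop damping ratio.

ζ = 0.634

Forward path: (23 + 1.8s)·7.3/(s(s+3.3)). The closed-loop characteristic equation is s² + (3.3 + 7.3·1.8)s + 7.3·23 = 0.
That is s² + 16.44s + 167.9 = 0, so ω_n = 12.96 rad/s and ζ = 16.44/(2·12.96) = 0.6344.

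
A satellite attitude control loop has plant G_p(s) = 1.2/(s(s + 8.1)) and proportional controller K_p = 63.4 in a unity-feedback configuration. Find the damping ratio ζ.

ζ = 0.464

With unity feedback the closed-loop characteristic equation is s² + 8.1s + 63.4·1.2 = s² + 8.1s + 76.08 = 0.
Matching s² + 2ζω_n s + ω_n²: ω_n = √76.08 = 8.722 rad/s and 2ζω_n = 8.1, so ζ = 8.1/(2·8.722) = 0.464.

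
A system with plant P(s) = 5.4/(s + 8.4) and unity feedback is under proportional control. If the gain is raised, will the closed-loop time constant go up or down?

Closed-loop pole is at s = −(8.4+K_p·5.4); larger K_p moves it further left, so τ = 1/(8.4+K_p·5.4) decreases.

decrease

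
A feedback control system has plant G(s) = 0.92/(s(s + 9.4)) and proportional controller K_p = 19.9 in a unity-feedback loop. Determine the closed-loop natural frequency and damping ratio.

ω_n = 4.28 rad/s, ζ = 1.1

The closed-loop denominator is s(s+9.4) + 19.9·0.92 = s² + 9.4s + 18.31.
So ω_n² = 18.31 ⇒ ω_n = 4.279 rad/s, and ζ = 9.4/(2ω_n) = 1.1.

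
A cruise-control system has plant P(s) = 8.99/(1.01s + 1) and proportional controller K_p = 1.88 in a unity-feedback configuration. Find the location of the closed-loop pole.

Closed loop: T(s) = K_p·P/(1+K_p·P) = 16.9/(1.01s + 1 + 16.9), with pole at s = −(1 + 16.9)/1.01 = −17.72.

s = -17.72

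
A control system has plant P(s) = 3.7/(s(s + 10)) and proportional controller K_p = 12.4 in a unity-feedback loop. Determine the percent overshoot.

3.21%

The closed-loop denominator s² + 10s + 45.88 gives ω_n = √45.88 = 6.773 and ζ = 10/(2ω_n) = 0.7382.
%OS = 100·exp(−πζ/√(1−ζ²)) = 100·exp(−π·0.7382/√0.4551) = 3.21%.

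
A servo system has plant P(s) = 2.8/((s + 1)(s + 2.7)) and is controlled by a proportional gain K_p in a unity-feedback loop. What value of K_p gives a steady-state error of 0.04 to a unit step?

The loop is type 0, so e_ss(step) = 1/(1 + K_pos) with K_pos = K_p·P(0).
P(0) = 1.037. Require 1/(1 + K_p·1.037) = 0.04, so 1 + 1.037·K_p = 25.
K_p = (25 − 1)/1.037 = 23.1.

K_p = 23.1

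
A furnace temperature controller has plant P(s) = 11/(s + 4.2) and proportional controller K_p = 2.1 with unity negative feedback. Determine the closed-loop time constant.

Closed-loop transfer function: T(s) = K_p·P(s)/(1 + K_p·P(s)) = 23.1/(s + 4.2 + 23.1) = 23.1/(s + 27.3).
Time constant τ = 1/27.3 = 0.0366 s.

τ = 0.0366 s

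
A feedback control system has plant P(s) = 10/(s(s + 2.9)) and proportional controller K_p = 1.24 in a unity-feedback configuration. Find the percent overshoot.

Closed-loop characteristic equation: s² + 2.9s + 12.4 = 0, so ω_n = 3.521 rad/s and ζ = 2.9/(2·3.521) = 0.4118.
%OS = 100·exp(−πζ/√(1−ζ²)) = 100·exp(−π·0.4118/√0.8304) = 24.2%.

24.2%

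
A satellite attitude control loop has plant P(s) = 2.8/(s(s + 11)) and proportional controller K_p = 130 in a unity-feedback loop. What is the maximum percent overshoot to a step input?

Closed-loop characteristic equation: s² + 11s + 364 = 0, so ω_n = 19.08 rad/s and ζ = 11/(2·19.08) = 0.2883.
%OS = 100·exp(−πζ/√(1−ζ²)) = 100·exp(−π·0.2883/√0.9169) = 38.8%.

38.8%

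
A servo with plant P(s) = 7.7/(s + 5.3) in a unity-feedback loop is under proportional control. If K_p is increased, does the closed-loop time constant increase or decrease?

decrease

The closed-loop bandwidth 5.3+K_p·7.7 grows with K_p, so τ shrinks.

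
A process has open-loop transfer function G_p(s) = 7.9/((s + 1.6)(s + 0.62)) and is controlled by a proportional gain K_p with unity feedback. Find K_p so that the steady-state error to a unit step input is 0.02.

K_p = 6.15

Steady-state error for a unit step on this type-0 loop is 1/(1 + K_p·G_p(0)).
G_p(0) = 7.964. Require 1/(1 + K_p·7.964) = 0.02, so 1 + 7.964·K_p = 50.
K_p = (50 − 1)/7.964 = 6.15.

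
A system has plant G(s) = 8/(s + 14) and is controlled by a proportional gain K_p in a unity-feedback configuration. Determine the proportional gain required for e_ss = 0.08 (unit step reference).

The loop is type 0, so e_ss(step) = 1/(1 + K_pos) with K_pos = K_p·G(0).
G(0) = 0.5714. Require 1/(1 + K_p·0.5714) = 0.08, so 1 + 0.5714·K_p = 12.5.
K_p = (12.5 − 1)/0.5714 = 20.1.

K_p = 20.1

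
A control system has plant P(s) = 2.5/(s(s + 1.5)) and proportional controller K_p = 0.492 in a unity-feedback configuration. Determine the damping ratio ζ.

The closed-loop denominator is s(s+1.5) + 0.492·2.5 = s² + 1.5s + 1.23.
Matching s² + 2ζω_n s + ω_n²: ω_n = √1.23 = 1.109 rad/s and 2ζω_n = 1.5, so ζ = 1.5/(2·1.109) = 0.676.

ζ = 0.676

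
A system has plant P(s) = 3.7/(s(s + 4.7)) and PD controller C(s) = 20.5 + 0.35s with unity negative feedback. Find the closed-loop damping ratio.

ζ = 0.344

Forward path: (20.5 + 0.35s)·3.7/(s(s+4.7)). The closed-loop characteristic equation is s² + (4.7 + 3.7·0.35)s + 3.7·20.5 = 0.
That is s² + 5.995s + 75.85 = 0, so ω_n = 8.709 rad/s and ζ = 5.995/(2·8.709) = 0.3442.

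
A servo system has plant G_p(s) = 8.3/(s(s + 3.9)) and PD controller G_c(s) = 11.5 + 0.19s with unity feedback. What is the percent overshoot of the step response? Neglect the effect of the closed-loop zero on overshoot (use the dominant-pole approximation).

Forward path: (11.5 + 0.19s)·8.3/(s(s+3.9)). The closed-loop characteristic equation is s² + (3.9 + 8.3·0.19)s + 8.3·11.5 = 0.
That is s² + 5.477s + 95.45 = 0, so ω_n = 9.77 rad/s and ζ = 5.477/(2·9.77) = 0.2803.
%OS = 100·exp(−πζ/√(1−ζ²)) = 40%.

40%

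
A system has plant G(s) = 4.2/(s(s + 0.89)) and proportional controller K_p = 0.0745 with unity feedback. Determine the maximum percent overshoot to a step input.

1.62%

The closed-loop denominator s² + 0.89s + 0.3129 gives ω_n = √0.3129 = 0.5594 and ζ = 0.89/(2ω_n) = 0.7955.
%OS = 100·exp(−πζ/√(1−ζ²)) = 100·exp(−π·0.7955/√0.3671) = 1.62%.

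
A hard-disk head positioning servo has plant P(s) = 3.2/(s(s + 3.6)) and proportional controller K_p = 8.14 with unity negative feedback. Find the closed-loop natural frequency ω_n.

ω_n = 5.1 rad/s

The closed-loop denominator is s(s+3.6) + 8.14·3.2 = s² + 3.6s + 26.05.
Matching s² + 2ζω_n s + ω_n²: ω_n = √26.05 = 5.104 rad/s and 2ζω_n = 3.6, so ζ = 3.6/(2·5.104) = 0.353.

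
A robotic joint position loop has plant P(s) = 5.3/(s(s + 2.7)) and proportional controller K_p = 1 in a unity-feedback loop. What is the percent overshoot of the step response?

Closed-loop characteristic equation: s² + 2.7s + 5.3 = 0, so ω_n = 2.302 rad/s and ζ = 2.7/(2·2.302) = 0.5864.
%OS = 100·exp(−πζ/√(1−ζ²)) = 100·exp(−π·0.5864/√0.6561) = 10.3%.

10.3%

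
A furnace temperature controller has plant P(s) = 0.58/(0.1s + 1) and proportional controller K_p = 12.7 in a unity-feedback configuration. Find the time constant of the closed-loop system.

Closed loop: T(s) = K_p·P/(1+K_p·P) = 7.366/(0.1s + 1 + 7.366), with pole at s = −(1 + 7.366)/0.1 = −83.66.
Closed-loop time constant τ = 1/83.66 = 0.012 s.

τ = 0.012 s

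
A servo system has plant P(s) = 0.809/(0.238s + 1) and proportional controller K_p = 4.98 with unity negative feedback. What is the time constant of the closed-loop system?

τ = 0.0473 s

Closed loop: T(s) = K_p·P/(1+K_p·P) = 4.029/(0.238s + 1 + 4.029), with pole at s = −(1 + 4.029)/0.238 = −21.13.
Closed-loop time constant τ = 1/21.13 = 0.0473 s.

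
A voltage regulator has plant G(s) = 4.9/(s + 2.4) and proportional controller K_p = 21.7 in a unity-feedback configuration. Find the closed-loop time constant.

Closed-loop transfer function: T(s) = K_p·G(s)/(1 + K_p·G(s)) = 106.3/(s + 2.4 + 106.3) = 106.3/(s + 108.7).
Time constant τ = 1/108.7 = 0.0092 s.

τ = 0.0092 s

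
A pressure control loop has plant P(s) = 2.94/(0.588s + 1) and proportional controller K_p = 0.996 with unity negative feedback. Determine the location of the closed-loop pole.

s = -6.681

Closed loop: T(s) = K_p·P/(1+K_p·P) = 2.928/(0.588s + 1 + 2.928), with pole at s = −(1 + 2.928)/0.588 = −6.681.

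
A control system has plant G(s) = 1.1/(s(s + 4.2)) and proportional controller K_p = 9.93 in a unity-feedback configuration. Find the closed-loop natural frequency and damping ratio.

ω_n = 3.3 rad/s, ζ = 0.635

With unity feedback the closed-loop characteristic equation is s² + 4.2s + 9.93·1.1 = s² + 4.2s + 10.92 = 0.
So ω_n² = 10.92 ⇒ ω_n = 3.305 rad/s, and ζ = 4.2/(2ω_n) = 0.635.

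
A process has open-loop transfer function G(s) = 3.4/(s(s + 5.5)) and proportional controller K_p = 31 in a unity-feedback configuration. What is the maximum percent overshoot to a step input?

41.8%

Closed-loop characteristic equation: s² + 5.5s + 105.4 = 0, so ω_n = 10.27 rad/s and ζ = 5.5/(2·10.27) = 0.2679.
%OS = 100·exp(−πζ/√(1−ζ²)) = 100·exp(−π·0.2679/√0.9282) = 41.8%.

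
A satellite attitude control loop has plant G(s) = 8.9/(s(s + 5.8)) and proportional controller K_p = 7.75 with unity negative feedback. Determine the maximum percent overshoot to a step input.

31%

From 1 + K_pG(s) = 0: s² + 5.8s + 68.98 = 0 ⇒ ω_n = 8.305, ζ = 0.3492.
%OS = 100·exp(−πζ/√(1−ζ²)) = 100·exp(−π·0.3492/√0.8781) = 31%.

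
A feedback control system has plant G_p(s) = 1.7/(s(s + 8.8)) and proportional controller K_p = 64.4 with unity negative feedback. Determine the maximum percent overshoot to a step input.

The closed-loop denominator s² + 8.8s + 109.5 gives ω_n = √109.5 = 10.46 and ζ = 8.8/(2ω_n) = 0.4205.
%OS = 100·exp(−πζ/√(1−ζ²)) = 100·exp(−π·0.4205/√0.8232) = 23.3%.

23.3%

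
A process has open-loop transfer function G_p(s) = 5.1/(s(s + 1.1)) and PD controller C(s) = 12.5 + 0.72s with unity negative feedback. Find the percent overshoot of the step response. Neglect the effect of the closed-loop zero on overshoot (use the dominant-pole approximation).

37.4%

Forward path: (12.5 + 0.72s)·5.1/(s(s+1.1)). The closed-loop characteristic equation is s² + (1.1 + 5.1·0.72)s + 5.1·12.5 = 0.
That is s² + 4.772s + 63.75 = 0, so ω_n = 7.984 rad/s and ζ = 4.772/(2·7.984) = 0.2988.
%OS = 100·exp(−πζ/√(1−ζ²)) = 37.4%.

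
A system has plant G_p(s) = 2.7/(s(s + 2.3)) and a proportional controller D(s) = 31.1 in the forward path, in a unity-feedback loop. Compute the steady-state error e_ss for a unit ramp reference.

The loop has one pole at the origin (type 1). Velocity error constant K_v = lim_{s→0} s·D(s)G_p(s) = 31.1·2.7/2.3 = 36.51.
Steady-state error to a unit ramp: e_ss = 1/K_v = 0.0274.

0.0274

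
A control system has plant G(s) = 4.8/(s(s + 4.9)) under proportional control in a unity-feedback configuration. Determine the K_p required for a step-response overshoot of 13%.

K_p = 4.22

From %OS = 100·exp(−πζ/√(1−ζ²)) = 13%, ζ = −ln(0.13)/√(π²+ln²(0.13)) = 0.5446.
Characteristic equation s² + 4.9s + 4.8K_p = 0 gives ζ = 4.9/(2√(4.8K_p)).
Setting ζ = 0.5446: √(4.8K_p) = 4.9/(2·0.5446) = 4.498, so K_p = 20.23/4.8 = 4.22.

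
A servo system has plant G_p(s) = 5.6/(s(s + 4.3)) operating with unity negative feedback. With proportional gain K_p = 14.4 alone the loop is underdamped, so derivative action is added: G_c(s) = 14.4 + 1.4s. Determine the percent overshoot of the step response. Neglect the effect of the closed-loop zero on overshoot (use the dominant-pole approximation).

Forward path: (14.4 + 1.4s)·5.6/(s(s+4.3)). The closed-loop characteristic equation is s² + (4.3 + 5.6·1.4)s + 5.6·14.4 = 0.
That is s² + 12.14s + 80.64 = 0, so ω_n = 8.98 rad/s and ζ = 12.14/(2·8.98) = 0.6759.
%OS = 100·exp(−πζ/√(1−ζ²)) = 5.6%.

5.6%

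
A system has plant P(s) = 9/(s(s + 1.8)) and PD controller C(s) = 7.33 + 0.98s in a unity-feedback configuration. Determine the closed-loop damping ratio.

Forward path: (7.33 + 0.98s)·9/(s(s+1.8)). The closed-loop characteristic equation is s² + (1.8 + 9·0.98)s + 9·7.33 = 0.
That is s² + 10.62s + 65.97 = 0, so ω_n = 8.122 rad/s and ζ = 10.62/(2·8.122) = 0.6538.

ζ = 0.654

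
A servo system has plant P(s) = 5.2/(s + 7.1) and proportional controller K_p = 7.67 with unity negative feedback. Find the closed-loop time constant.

Closed-loop transfer function: T(s) = K_p·P(s)/(1 + K_p·P(s)) = 39.88/(s + 7.1 + 39.88) = 39.88/(s + 46.98).
Time constant τ = 1/46.98 = 0.0213 s.

τ = 0.0213 s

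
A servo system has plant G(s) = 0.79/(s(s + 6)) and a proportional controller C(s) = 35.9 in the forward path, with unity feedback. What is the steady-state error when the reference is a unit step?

The open loop C(s)G(s) has a pole at the origin (type 1), so the static position error constant is infinite and e_ss = 1/(1+∞) = 0.

0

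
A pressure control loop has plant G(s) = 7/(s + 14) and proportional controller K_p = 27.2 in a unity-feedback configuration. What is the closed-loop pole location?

s = -204.4

Closed-loop transfer function: T(s) = K_p·G(s)/(1 + K_p·G(s)) = 190.4/(s + 14 + 190.4) = 190.4/(s + 204.4).
The closed-loop pole is at s = −204.4.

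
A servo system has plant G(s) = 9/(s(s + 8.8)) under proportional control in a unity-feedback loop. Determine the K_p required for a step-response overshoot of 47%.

K_p = 39.4

From %OS = 100·exp(−πζ/√(1−ζ²)) = 47%, ζ = −ln(0.47)/√(π²+ln²(0.47)) = 0.2337.
Characteristic equation s² + 8.8s + 9K_p = 0 gives ζ = 8.8/(2√(9K_p)).
Setting ζ = 0.2337: √(9K_p) = 8.8/(2·0.2337) = 18.83, so K_p = 354.5/9 = 39.4.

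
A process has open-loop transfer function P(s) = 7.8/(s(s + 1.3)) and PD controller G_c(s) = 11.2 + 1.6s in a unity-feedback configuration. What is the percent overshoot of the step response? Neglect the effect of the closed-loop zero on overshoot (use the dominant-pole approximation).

Forward path: (11.2 + 1.6s)·7.8/(s(s+1.3)). The closed-loop characteristic equation is s² + (1.3 + 7.8·1.6)s + 7.8·11.2 = 0.
That is s² + 13.78s + 87.36 = 0, so ω_n = 9.347 rad/s and ζ = 13.78/(2·9.347) = 0.7372.
%OS = 100·exp(−πζ/√(1−ζ²)) = 3.25%.

3.25%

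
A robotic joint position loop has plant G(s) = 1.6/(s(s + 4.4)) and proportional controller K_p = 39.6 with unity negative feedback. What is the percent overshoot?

The closed-loop denominator s² + 4.4s + 63.36 gives ω_n = √63.36 = 7.96 and ζ = 4.4/(2ω_n) = 0.2764.
%OS = 100·exp(−πζ/√(1−ζ²)) = 100·exp(−π·0.2764/√0.9236) = 40.5%.

40.5%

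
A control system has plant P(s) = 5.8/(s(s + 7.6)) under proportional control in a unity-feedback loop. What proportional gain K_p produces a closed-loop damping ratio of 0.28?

K_p = 31.8

Closed-loop characteristic equation: s² + 7.6s + K_p·5.8 = 0.
So ω_n = √(5.8K_p) and 2ζω_n = 7.6, giving ζ = 7.6/(2√(5.8K_p)).
Setting ζ = 0.28: √(5.8K_p) = 7.6/(2·0.28) = 13.57, so K_p = 184.2/5.8 = 31.8.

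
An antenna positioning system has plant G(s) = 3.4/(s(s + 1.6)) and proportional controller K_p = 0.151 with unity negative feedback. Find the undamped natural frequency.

1 + K_p·G(s) = 0 gives s² + 1.6s + 0.5134 = 0.
Matching s² + 2ζω_n s + ω_n²: ω_n = √0.5134 = 0.7165 rad/s and 2ζω_n = 1.6, so ζ = 1.6/(2·0.7165) = 1.12.

ω_n = 0.717 rad/s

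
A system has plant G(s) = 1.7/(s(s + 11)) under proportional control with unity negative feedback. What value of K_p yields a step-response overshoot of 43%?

K_p = 264

From %OS = 100·exp(−πζ/√(1−ζ²)) = 43%, ζ = −ln(0.43)/√(π²+ln²(0.43)) = 0.2594.
Characteristic equation s² + 11s + 1.7K_p = 0 gives ζ = 11/(2√(1.7K_p)).
Setting ζ = 0.2594: √(1.7K_p) = 11/(2·0.2594) = 21.2, so K_p = 449.4/1.7 = 264.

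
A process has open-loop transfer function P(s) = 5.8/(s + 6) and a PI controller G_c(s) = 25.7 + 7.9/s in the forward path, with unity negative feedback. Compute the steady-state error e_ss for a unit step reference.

0

The open loop G_c(s)P(s) has a pole at the origin (type 1), so the static position error constant is infinite and e_ss = 1/(1+∞) = 0.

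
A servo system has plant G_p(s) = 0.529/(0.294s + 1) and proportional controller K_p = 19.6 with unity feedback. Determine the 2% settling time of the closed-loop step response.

T_s ≈ 0.103 s

Closed loop: T(s) = K_p·G_p/(1+K_p·G_p) = 10.37/(0.294s + 1 + 10.37), with pole at s = −(1 + 10.37)/0.294 = −38.67.
τ = 1/38.67 = 0.02586 s, so 2% settling time ≈ 4τ = 0.103 s.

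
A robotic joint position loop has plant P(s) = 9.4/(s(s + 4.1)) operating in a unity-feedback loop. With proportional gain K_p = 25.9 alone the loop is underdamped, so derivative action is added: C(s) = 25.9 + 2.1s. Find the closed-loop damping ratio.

Forward path: (25.9 + 2.1s)·9.4/(s(s+4.1)). The closed-loop characteristic equation is s² + (4.1 + 9.4·2.1)s + 9.4·25.9 = 0.
That is s² + 23.84s + 243.5 = 0, so ω_n = 15.6 rad/s and ζ = 23.84/(2·15.6) = 0.7639.

ζ = 0.764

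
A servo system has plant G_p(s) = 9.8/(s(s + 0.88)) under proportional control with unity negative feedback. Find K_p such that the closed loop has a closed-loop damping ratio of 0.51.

K_p = 0.076

Closed-loop characteristic equation: s² + 0.88s + K_p·9.8 = 0.
So ω_n = √(9.8K_p) and 2ζω_n = 0.88, giving ζ = 0.88/(2√(9.8K_p)).
Setting ζ = 0.51: √(9.8K_p) = 0.88/(2·0.51) = 0.8627, so K_p = 0.7443/9.8 = 0.076.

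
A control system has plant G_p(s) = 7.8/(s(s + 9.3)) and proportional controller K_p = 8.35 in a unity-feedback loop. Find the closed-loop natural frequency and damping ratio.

ω_n = 8.07 rad/s, ζ = 0.576

With unity feedback the closed-loop characteristic equation is s² + 9.3s + 8.35·7.8 = s² + 9.3s + 65.13 = 0.
So ω_n² = 65.13 ⇒ ω_n = 8.07 rad/s, and ζ = 9.3/(2ω_n) = 0.576.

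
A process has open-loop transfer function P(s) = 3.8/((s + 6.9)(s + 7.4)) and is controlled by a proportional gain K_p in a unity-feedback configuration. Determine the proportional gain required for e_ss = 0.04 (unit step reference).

The loop is type 0, so e_ss(step) = 1/(1 + K_pos) with K_pos = K_p·P(0).
P(0) = 0.07442. Require 1/(1 + K_p·0.07442) = 0.04, so 1 + 0.07442·K_p = 25.
K_p = (25 − 1)/0.07442 = 322.

K_p = 322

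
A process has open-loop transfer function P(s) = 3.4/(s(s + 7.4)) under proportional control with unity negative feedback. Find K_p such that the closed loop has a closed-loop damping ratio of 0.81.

K_p = 6.14

Closed-loop characteristic equation: s² + 7.4s + K_p·3.4 = 0.
So ω_n = √(3.4K_p) and 2ζω_n = 7.4, giving ζ = 7.4/(2√(3.4K_p)).
Setting ζ = 0.81: √(3.4K_p) = 7.4/(2·0.81) = 4.568, so K_p = 20.87/3.4 = 6.14.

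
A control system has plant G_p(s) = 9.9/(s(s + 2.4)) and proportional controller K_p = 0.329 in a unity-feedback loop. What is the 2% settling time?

T_s ≈ 3.33 s

From 1 + K_pG_p(s) = 0: s² + 2.4s + 3.257 = 0 ⇒ ω_n = 1.805, ζ = 0.6649.
2% settling time T_s ≈ 4/(ζω_n) = 4/1.2 = 3.33 s.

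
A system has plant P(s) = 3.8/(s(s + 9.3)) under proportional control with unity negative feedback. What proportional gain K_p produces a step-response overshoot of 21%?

From %OS = 100·exp(−πζ/√(1−ζ²)) = 21%, ζ = −ln(0.21)/√(π²+ln²(0.21)) = 0.4449.
Characteristic equation s² + 9.3s + 3.8K_p = 0 gives ζ = 9.3/(2√(3.8K_p)).
Setting ζ = 0.4449: √(3.8K_p) = 9.3/(2·0.4449) = 10.45, so K_p = 109.2/3.8 = 28.7.

K_p = 28.7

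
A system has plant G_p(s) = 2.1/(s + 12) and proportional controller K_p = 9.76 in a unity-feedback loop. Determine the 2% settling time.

T_s ≈ 0.123 s

Closed-loop transfer function: T(s) = K_p·G_p(s)/(1 + K_p·G_p(s)) = 20.5/(s + 12 + 20.5) = 20.5/(s + 32.5).
Time constant τ = 1/32.5 = 0.03077 s, so the 2% settling time is about 4τ = 0.123 s.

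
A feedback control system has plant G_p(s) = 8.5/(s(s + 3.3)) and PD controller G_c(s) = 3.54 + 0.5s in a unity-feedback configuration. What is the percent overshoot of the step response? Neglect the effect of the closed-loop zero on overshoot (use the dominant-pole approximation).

5.08%

Forward path: (3.54 + 0.5s)·8.5/(s(s+3.3)). The closed-loop characteristic equation is s² + (3.3 + 8.5·0.5)s + 8.5·3.54 = 0.
That is s² + 7.55s + 30.09 = 0, so ω_n = 5.485 rad/s and ζ = 7.55/(2·5.485) = 0.6882.
%OS = 100·exp(−πζ/√(1−ζ²)) = 5.08%.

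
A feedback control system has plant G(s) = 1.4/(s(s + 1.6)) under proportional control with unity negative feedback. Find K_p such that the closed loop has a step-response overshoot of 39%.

K_p = 5.55

From %OS = 100·exp(−πζ/√(1−ζ²)) = 39%, ζ = −ln(0.39)/√(π²+ln²(0.39)) = 0.2871.
Characteristic equation s² + 1.6s + 1.4K_p = 0 gives ζ = 1.6/(2√(1.4K_p)).
Setting ζ = 0.2871: √(1.4K_p) = 1.6/(2·0.2871) = 2.786, so K_p = 7.764/1.4 = 5.55.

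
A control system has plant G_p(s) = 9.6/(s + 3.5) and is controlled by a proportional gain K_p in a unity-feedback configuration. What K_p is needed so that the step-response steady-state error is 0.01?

K_p = 36.1

For a type-0 loop with proportional control, e_ss = 1/(1 + K_p·G_p(0)).
G_p(0) = 2.743. Require 1/(1 + K_p·2.743) = 0.01, so 1 + 2.743·K_p = 100.
K_p = (100 − 1)/2.743 = 36.1.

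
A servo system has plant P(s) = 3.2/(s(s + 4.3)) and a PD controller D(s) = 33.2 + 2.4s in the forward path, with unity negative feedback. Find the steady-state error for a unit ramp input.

The loop has one pole at the origin (type 1). Velocity error constant K_v = lim_{s→0} s·D(s)P(s) = 33.2·3.2/4.3 = 24.71.
Steady-state error to a unit ramp: e_ss = 1/K_v = 0.0405.

0.0405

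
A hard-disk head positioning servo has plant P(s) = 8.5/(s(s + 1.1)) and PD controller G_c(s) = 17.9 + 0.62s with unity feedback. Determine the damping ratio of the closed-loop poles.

Forward path: (17.9 + 0.62s)·8.5/(s(s+1.1)). The closed-loop characteristic equation is s² + (1.1 + 8.5·0.62)s + 8.5·17.9 = 0.
That is s² + 6.37s + 152.1 = 0, so ω_n = 12.33 rad/s and ζ = 6.37/(2·12.33) = 0.2582.

ζ = 0.258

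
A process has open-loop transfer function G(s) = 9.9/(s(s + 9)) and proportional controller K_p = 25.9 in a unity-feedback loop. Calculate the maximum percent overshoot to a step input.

39.9%

Closed-loop characteristic equation: s² + 9s + 256.4 = 0, so ω_n = 16.01 rad/s and ζ = 9/(2·16.01) = 0.281.
%OS = 100·exp(−πζ/√(1−ζ²)) = 100·exp(−π·0.281/√0.921) = 39.9%.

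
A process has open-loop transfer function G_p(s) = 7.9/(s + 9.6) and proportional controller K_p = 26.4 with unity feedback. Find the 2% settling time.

T_s ≈ 0.0183 s

Closed-loop transfer function: T(s) = K_p·G_p(s)/(1 + K_p·G_p(s)) = 208.6/(s + 9.6 + 208.6) = 208.6/(s + 218.2).
Time constant τ = 1/218.2 = 0.004584 s, so the 2% settling time is about 4τ = 0.0183 s.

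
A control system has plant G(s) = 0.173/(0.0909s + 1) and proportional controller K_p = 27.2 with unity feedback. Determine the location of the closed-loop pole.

Closed loop: T(s) = K_p·G/(1+K_p·G) = 4.706/(0.0909s + 1 + 4.706), with pole at s = −(1 + 4.706)/0.0909 = −62.77.

s = -62.77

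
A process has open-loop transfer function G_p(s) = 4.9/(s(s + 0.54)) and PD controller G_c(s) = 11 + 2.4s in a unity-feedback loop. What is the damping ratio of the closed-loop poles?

ζ = 0.838

Forward path: (11 + 2.4s)·4.9/(s(s+0.54)). The closed-loop characteristic equation is s² + (0.54 + 4.9·2.4)s + 4.9·11 = 0.
That is s² + 12.3s + 53.9 = 0, so ω_n = 7.342 rad/s and ζ = 12.3/(2·7.342) = 0.8377.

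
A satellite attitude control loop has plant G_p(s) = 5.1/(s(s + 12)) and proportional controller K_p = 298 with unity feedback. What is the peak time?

Closed-loop characteristic equation: s² + 12s + 1520 = 0, so ω_n = 38.98 rad/s and ζ = 12/(2·38.98) = 0.1539.
Damped frequency ω_d = ω_n√(1−ζ²) = 38.52 rad/s, so peak time T_p = π/ω_d = 0.0816 s.

T_p = 0.0816 s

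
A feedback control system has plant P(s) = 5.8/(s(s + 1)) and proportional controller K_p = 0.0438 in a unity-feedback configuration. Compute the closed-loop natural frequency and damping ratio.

ω_n = 0.504 rad/s, ζ = 0.992

1 + K_p·P(s) = 0 gives s² + 1s + 0.254 = 0.
So ω_n² = 0.254 ⇒ ω_n = 0.504 rad/s, and ζ = 1/(2ω_n) = 0.992.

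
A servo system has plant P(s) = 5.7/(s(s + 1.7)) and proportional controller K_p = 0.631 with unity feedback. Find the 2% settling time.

T_s ≈ 4.71 s

From 1 + K_pP(s) = 0: s² + 1.7s + 3.597 = 0 ⇒ ω_n = 1.896, ζ = 0.4482.
2% settling time T_s ≈ 4/(ζω_n) = 4/0.85 = 4.71 s.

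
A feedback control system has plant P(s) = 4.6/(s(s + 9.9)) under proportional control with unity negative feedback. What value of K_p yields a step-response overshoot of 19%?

K_p = 24.4

From %OS = 100·exp(−πζ/√(1−ζ²)) = 19%, ζ = −ln(0.19)/√(π²+ln²(0.19)) = 0.4673.
Characteristic equation s² + 9.9s + 4.6K_p = 0 gives ζ = 9.9/(2√(4.6K_p)).
Setting ζ = 0.4673: √(4.6K_p) = 9.9/(2·0.4673) = 10.59, so K_p = 112.2/4.6 = 24.4.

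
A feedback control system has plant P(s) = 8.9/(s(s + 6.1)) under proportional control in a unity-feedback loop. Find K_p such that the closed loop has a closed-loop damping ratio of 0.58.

K_p = 3.11

Closed-loop characteristic equation: s² + 6.1s + K_p·8.9 = 0.
So ω_n = √(8.9K_p) and 2ζω_n = 6.1, giving ζ = 6.1/(2√(8.9K_p)).
Setting ζ = 0.58: √(8.9K_p) = 6.1/(2·0.58) = 5.259, so K_p = 27.65/8.9 = 3.11.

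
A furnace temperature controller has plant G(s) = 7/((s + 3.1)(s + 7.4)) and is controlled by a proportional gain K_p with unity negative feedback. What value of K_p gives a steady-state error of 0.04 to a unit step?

K_p = 78.7

The loop is type 0, so e_ss(step) = 1/(1 + K_pos) with K_pos = K_p·G(0).
G(0) = 0.3051. Require 1/(1 + K_p·0.3051) = 0.04, so 1 + 0.3051·K_p = 25.
K_p = (25 − 1)/0.3051 = 78.7.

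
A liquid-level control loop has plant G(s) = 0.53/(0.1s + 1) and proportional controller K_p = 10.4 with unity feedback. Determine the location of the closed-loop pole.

s = -65.12

Closed loop: T(s) = K_p·G/(1+K_p·G) = 5.512/(0.1s + 1 + 5.512), with pole at s = −(1 + 5.512)/0.1 = −65.12.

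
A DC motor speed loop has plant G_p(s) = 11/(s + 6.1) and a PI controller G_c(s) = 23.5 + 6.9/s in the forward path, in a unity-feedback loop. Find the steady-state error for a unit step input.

0

The open loop G_c(s)G_p(s) has a pole at the origin (type 1), so the static position error constant is infinite and e_ss = 1/(1+∞) = 0.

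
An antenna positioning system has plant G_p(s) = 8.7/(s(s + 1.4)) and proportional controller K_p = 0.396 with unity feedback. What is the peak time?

The closed-loop denominator s² + 1.4s + 3.445 gives ω_n = √3.445 = 1.856 and ζ = 1.4/(2ω_n) = 0.3771.
Damped frequency ω_d = ω_n√(1−ζ²) = 1.719 rad/s, so peak time T_p = π/ω_d = 1.83 s.

T_p = 1.83 s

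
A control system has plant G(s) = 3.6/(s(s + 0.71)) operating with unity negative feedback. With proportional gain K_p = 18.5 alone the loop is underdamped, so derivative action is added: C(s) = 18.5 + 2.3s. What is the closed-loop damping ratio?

Forward path: (18.5 + 2.3s)·3.6/(s(s+0.71)). The closed-loop characteristic equation is s² + (0.71 + 3.6·2.3)s + 3.6·18.5 = 0.
That is s² + 8.99s + 66.6 = 0, so ω_n = 8.161 rad/s and ζ = 8.99/(2·8.161) = 0.5508.

ζ = 0.551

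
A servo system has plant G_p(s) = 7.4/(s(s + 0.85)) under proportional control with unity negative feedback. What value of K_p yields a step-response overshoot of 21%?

From %OS = 100·exp(−πζ/√(1−ζ²)) = 21%, ζ = −ln(0.21)/√(π²+ln²(0.21)) = 0.4449.
Characteristic equation s² + 0.85s + 7.4K_p = 0 gives ζ = 0.85/(2√(7.4K_p)).
Setting ζ = 0.4449: √(7.4K_p) = 0.85/(2·0.4449) = 0.9553, so K_p = 0.9126/7.4 = 0.123.

K_p = 0.123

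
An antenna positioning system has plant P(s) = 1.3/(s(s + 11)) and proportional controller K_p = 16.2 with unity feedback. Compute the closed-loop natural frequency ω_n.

ω_n = 4.59 rad/s

With unity feedback the closed-loop characteristic equation is s² + 11s + 16.2·1.3 = s² + 11s + 21.06 = 0.
Matching s² + 2ζω_n s + ω_n²: ω_n = √21.06 = 4.589 rad/s and 2ζω_n = 11, so ζ = 11/(2·4.589) = 1.2.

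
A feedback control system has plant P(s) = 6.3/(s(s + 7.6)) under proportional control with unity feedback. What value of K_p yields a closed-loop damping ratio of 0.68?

K_p = 4.96

Closed-loop characteristic equation: s² + 7.6s + K_p·6.3 = 0.
So ω_n = √(6.3K_p) and 2ζω_n = 7.6, giving ζ = 7.6/(2√(6.3K_p)).
Setting ζ = 0.68: √(6.3K_p) = 7.6/(2·0.68) = 5.588, so K_p = 31.23/6.3 = 4.96.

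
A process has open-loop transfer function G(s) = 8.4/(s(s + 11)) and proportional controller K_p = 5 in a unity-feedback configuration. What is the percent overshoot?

From 1 + K_pG(s) = 0: s² + 11s + 42 = 0 ⇒ ω_n = 6.481, ζ = 0.8487.
%OS = 100·exp(−πζ/√(1−ζ²)) = 100·exp(−π·0.8487/√0.2798) = 0.647%.

0.647%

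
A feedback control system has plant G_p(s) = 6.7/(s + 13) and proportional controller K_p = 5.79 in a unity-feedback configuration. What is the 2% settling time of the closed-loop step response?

T_s ≈ 0.0772 s

Closed-loop transfer function: T(s) = K_p·G_p(s)/(1 + K_p·G_p(s)) = 38.79/(s + 13 + 38.79) = 38.79/(s + 51.79).
Time constant τ = 1/51.79 = 0.01931 s, so the 2% settling time is about 4τ = 0.0772 s.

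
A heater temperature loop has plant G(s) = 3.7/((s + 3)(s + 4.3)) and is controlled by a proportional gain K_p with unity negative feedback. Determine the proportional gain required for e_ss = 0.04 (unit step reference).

K_p = 83.7

The loop is type 0, so e_ss(step) = 1/(1 + K_pos) with K_pos = K_p·G(0).
G(0) = 0.2868. Require 1/(1 + K_p·0.2868) = 0.04, so 1 + 0.2868·K_p = 25.
K_p = (25 − 1)/0.2868 = 83.7.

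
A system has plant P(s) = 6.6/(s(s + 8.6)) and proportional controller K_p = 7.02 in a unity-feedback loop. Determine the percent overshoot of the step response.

7.73%

The closed-loop denominator s² + 8.6s + 46.33 gives ω_n = √46.33 = 6.807 and ζ = 8.6/(2ω_n) = 0.6317.
%OS = 100·exp(−πζ/√(1−ζ²)) = 100·exp(−π·0.6317/√0.6009) = 7.73%.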